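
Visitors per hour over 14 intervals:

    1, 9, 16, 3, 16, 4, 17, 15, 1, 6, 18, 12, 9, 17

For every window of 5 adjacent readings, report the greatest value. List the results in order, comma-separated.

16, 16, 17, 17, 17, 17, 18, 18, 18, 18

Sliding a size-5 window across the 14 values:
[1, 9, 16, 3, 16] → max 16
[9, 16, 3, 16, 4] → max 16
[16, 3, 16, 4, 17] → max 17
[3, 16, 4, 17, 15] → max 17
[16, 4, 17, 15, 1] → max 17
[4, 17, 15, 1, 6] → max 17
[17, 15, 1, 6, 18] → max 18
[15, 1, 6, 18, 12] → max 18
[1, 6, 18, 12, 9] → max 18
[6, 18, 12, 9, 17] → max 18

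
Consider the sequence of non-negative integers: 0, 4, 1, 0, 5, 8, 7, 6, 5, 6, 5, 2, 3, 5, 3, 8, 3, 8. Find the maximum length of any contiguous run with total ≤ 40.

Extend to the right; shrink from the left whenever the sum exceeds 40:
add 0: [0] sum 0, len 1
add 4: [0, 4] sum 4, len 2
add 1: [0, 4, 1] sum 5, len 3
add 0: [0, 4, 1, 0] sum 5, len 4
add 5: [0, 4, 1, 0, 5] sum 10, len 5
add 8: [0, 4, 1, 0, 5, 8] sum 18, len 6
add 7: [0, 4, 1, 0, 5, 8, 7] sum 25, len 7
add 6: [0, 4, 1, 0, 5, 8, 7, 6] sum 31, len 8
add 5: [0, 4, 1, 0, 5, 8, 7, 6, 5] sum 36, len 9
add 6: [1, 0, 5, 8, 7, 6, 5, 6] sum 38, len 8
add 5: [8, 7, 6, 5, 6, 5] sum 37, len 6
add 2: [8, 7, 6, 5, 6, 5, 2] sum 39, len 7
add 3: [7, 6, 5, 6, 5, 2, 3] sum 34, len 7
add 5: [7, 6, 5, 6, 5, 2, 3, 5] sum 39, len 8
add 3: [6, 5, 6, 5, 2, 3, 5, 3] sum 35, len 8
add 8: [5, 6, 5, 2, 3, 5, 3, 8] sum 37, len 8
add 3: [5, 6, 5, 2, 3, 5, 3, 8, 3] sum 40, len 9
add 8: [5, 2, 3, 5, 3, 8, 3, 8] sum 37, len 8
Longest length seen: 9.

9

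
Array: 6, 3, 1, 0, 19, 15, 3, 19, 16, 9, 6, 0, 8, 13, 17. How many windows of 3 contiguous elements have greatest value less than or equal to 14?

[6, 3, 1] → max 6  ≤ 14 ✓
[3, 1, 0] → max 3  ≤ 14 ✓
[1, 0, 19] → max 19
[0, 19, 15] → max 19
[19, 15, 3] → max 19
[15, 3, 19] → max 19
[3, 19, 16] → max 19
[19, 16, 9] → max 19
[16, 9, 6] → max 16
[9, 6, 0] → max 9  ≤ 14 ✓
[6, 0, 8] → max 8  ≤ 14 ✓
[0, 8, 13] → max 13  ≤ 14 ✓
[8, 13, 17] → max 17
5 windows satisfy the condition.

5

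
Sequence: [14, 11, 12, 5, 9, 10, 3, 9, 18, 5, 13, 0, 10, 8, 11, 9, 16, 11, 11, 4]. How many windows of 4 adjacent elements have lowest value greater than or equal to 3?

(14, 11, 12, 5) → min 5  ≥ 3 ✓
(11, 12, 5, 9) → min 5  ≥ 3 ✓
(12, 5, 9, 10) → min 5  ≥ 3 ✓
(5, 9, 10, 3) → min 3  ≥ 3 ✓
(9, 10, 3, 9) → min 3  ≥ 3 ✓
(10, 3, 9, 18) → min 3  ≥ 3 ✓
(3, 9, 18, 5) → min 3  ≥ 3 ✓
(9, 18, 5, 13) → min 5  ≥ 3 ✓
(18, 5, 13, 0) → min 0
(5, 13, 0, 10) → min 0
(13, 0, 10, 8) → min 0
(0, 10, 8, 11) → min 0
(10, 8, 11, 9) → min 8  ≥ 3 ✓
(8, 11, 9, 16) → min 8  ≥ 3 ✓
(11, 9, 16, 11) → min 9  ≥ 3 ✓
(9, 16, 11, 11) → min 9  ≥ 3 ✓
(16, 11, 11, 4) → min 4  ≥ 3 ✓
13 windows satisfy the condition.

13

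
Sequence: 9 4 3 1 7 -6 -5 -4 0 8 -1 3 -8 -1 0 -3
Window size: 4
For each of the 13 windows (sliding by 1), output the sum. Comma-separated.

[9, 4, 3, 1] → sum 17
[4, 3, 1, 7] → sum 15
[3, 1, 7, -6] → sum 5
[1, 7, -6, -5] → sum -3
[7, -6, -5, -4] → sum -8
[-6, -5, -4, 0] → sum -15
[-5, -4, 0, 8] → sum -1
[-4, 0, 8, -1] → sum 3
[0, 8, -1, 3] → sum 10
[8, -1, 3, -8] → sum 2
[-1, 3, -8, -1] → sum -7
[3, -8, -1, 0] → sum -6
[-8, -1, 0, -3] → sum -12

17, 15, 5, -3, -8, -15, -1, 3, 10, 2, -7, -6, -12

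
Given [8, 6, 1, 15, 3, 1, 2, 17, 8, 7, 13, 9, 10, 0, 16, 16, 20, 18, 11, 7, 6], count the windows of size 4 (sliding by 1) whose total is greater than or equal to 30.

[8, 6, 1, 15] → sum 30  ≥ 30 ✓
[6, 1, 15, 3] → sum 25
[1, 15, 3, 1] → sum 20
[15, 3, 1, 2] → sum 21
[3, 1, 2, 17] → sum 23
[1, 2, 17, 8] → sum 28
[2, 17, 8, 7] → sum 34  ≥ 30 ✓
[17, 8, 7, 13] → sum 45  ≥ 30 ✓
[8, 7, 13, 9] → sum 37  ≥ 30 ✓
[7, 13, 9, 10] → sum 39  ≥ 30 ✓
[13, 9, 10, 0] → sum 32  ≥ 30 ✓
[9, 10, 0, 16] → sum 35  ≥ 30 ✓
[10, 0, 16, 16] → sum 42  ≥ 30 ✓
[0, 16, 16, 20] → sum 52  ≥ 30 ✓
[16, 16, 20, 18] → sum 70  ≥ 30 ✓
[16, 20, 18, 11] → sum 65  ≥ 30 ✓
[20, 18, 11, 7] → sum 56  ≥ 30 ✓
[18, 11, 7, 6] → sum 42  ≥ 30 ✓
13 windows satisfy the condition.

13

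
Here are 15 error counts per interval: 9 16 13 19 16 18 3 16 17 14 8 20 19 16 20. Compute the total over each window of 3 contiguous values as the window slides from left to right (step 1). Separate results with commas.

9 16 13 → sum 38
16 13 19 → sum 48
13 19 16 → sum 48
19 16 18 → sum 53
16 18 3 → sum 37
18 3 16 → sum 37
3 16 17 → sum 36
16 17 14 → sum 47
17 14 8 → sum 39
14 8 20 → sum 42
8 20 19 → sum 47
20 19 16 → sum 55
19 16 20 → sum 55

38, 48, 48, 53, 37, 37, 36, 47, 39, 42, 47, 55, 55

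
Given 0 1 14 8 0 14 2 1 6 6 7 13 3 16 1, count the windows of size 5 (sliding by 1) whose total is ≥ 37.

0 1 14 8 0 → sum 23
1 14 8 0 14 → sum 37  ≥ 37 ✓
14 8 0 14 2 → sum 38  ≥ 37 ✓
8 0 14 2 1 → sum 25
0 14 2 1 6 → sum 23
14 2 1 6 6 → sum 29
2 1 6 6 7 → sum 22
1 6 6 7 13 → sum 33
6 6 7 13 3 → sum 35
6 7 13 3 16 → sum 45  ≥ 37 ✓
7 13 3 16 1 → sum 40  ≥ 37 ✓
4 windows satisfy the condition.

4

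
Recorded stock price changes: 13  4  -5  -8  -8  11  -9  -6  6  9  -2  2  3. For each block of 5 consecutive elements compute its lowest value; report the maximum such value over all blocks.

[13, 4, -5, -8, -8] → min -8
[4, -5, -8, -8, 11] → min -8
[-5, -8, -8, 11, -9] → min -9
[-8, -8, 11, -9, -6] → min -9
[-8, 11, -9, -6, 6] → min -9
[11, -9, -6, 6, 9] → min -9
[-9, -6, 6, 9, -2] → min -9
[-6, 6, 9, -2, 2] → min -6
[6, 9, -2, 2, 3] → min -2
Maximum of these is -2.

-2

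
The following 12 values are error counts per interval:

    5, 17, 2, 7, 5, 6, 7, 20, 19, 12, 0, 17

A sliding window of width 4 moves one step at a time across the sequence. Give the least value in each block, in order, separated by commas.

2, 2, 2, 5, 5, 6, 7, 0, 0

Sliding a size-4 window across the 12 values:
5 17 2 7 → min 2
17 2 7 5 → min 2
2 7 5 6 → min 2
7 5 6 7 → min 5
5 6 7 20 → min 5
6 7 20 19 → min 6
7 20 19 12 → min 7
20 19 12 0 → min 0
19 12 0 17 → min 0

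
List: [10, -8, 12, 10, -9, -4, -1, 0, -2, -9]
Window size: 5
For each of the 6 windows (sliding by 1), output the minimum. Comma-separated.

-9, -9, -9, -9, -9, -9

(10, -8, 12, 10, -9) → min -9
(-8, 12, 10, -9, -4) → min -9
(12, 10, -9, -4, -1) → min -9
(10, -9, -4, -1, 0) → min -9
(-9, -4, -1, 0, -2) → min -9
(-4, -1, 0, -2, -9) → min -9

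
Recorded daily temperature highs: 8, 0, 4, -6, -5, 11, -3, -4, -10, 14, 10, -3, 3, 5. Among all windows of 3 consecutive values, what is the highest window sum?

[8, 0, 4] → sum 12
[0, 4, -6] → sum -2
[4, -6, -5] → sum -7
[-6, -5, 11] → sum 0
[-5, 11, -3] → sum 3
[11, -3, -4] → sum 4
[-3, -4, -10] → sum -17
[-4, -10, 14] → sum 0
[-10, 14, 10] → sum 14
[14, 10, -3] → sum 21
[10, -3, 3] → sum 10
[-3, 3, 5] → sum 5
Highest of these is 21.

21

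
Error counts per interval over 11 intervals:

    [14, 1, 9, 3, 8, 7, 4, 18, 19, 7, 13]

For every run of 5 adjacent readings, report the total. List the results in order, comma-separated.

35, 28, 31, 40, 56, 55, 61

[14, 1, 9, 3, 8] → sum 35
[1, 9, 3, 8, 7] → sum 28
[9, 3, 8, 7, 4] → sum 31
[3, 8, 7, 4, 18] → sum 40
[8, 7, 4, 18, 19] → sum 56
[7, 4, 18, 19, 7] → sum 55
[4, 18, 19, 7, 13] → sum 61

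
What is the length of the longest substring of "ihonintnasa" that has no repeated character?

add i: [i] len 1
add h: [i, h] len 2
add o: [i, h, o] len 3
add n: [i, h, o, n] len 4
add i (repeat i, move left end past it): [h, o, n, i] len 4
add n (repeat n, move left end past it): [i, n] len 2
add t: [i, n, t] len 3
add n (repeat n, move left end past it): [t, n] len 2
add a: [t, n, a] len 3
add s: [t, n, a, s] len 4
add a (repeat a, move left end past it): [s, a] len 2
Longest all-distinct length: 4.

4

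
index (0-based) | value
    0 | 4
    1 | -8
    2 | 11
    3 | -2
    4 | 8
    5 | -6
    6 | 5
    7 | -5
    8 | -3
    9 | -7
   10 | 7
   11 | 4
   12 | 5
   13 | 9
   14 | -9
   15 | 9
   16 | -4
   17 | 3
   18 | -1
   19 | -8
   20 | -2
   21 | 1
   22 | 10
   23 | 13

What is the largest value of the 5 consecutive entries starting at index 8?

Elements at indices 8..12: -3, -7, 7, 4, 5
max(-3, -7, 7, 4, 5) = 7

7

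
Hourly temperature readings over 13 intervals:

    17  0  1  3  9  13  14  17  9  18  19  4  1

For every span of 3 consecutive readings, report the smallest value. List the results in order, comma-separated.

0, 0, 1, 3, 9, 13, 9, 9, 9, 4, 1

(17, 0, 1) → min 0
(0, 1, 3) → min 0
(1, 3, 9) → min 1
(3, 9, 13) → min 3
(9, 13, 14) → min 9
(13, 14, 17) → min 13
(14, 17, 9) → min 9
(17, 9, 18) → min 9
(9, 18, 19) → min 9
(18, 19, 4) → min 4
(19, 4, 1) → min 1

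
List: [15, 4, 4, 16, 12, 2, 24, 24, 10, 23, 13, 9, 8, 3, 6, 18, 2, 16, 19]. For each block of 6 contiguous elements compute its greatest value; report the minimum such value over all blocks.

16

Window maxs for each of the 14 positions:
(15, 4, 4, 16, 12, 2) → max 16
(4, 4, 16, 12, 2, 24) → max 24
(4, 16, 12, 2, 24, 24) → max 24
(16, 12, 2, 24, 24, 10) → max 24
(12, 2, 24, 24, 10, 23) → max 24
(2, 24, 24, 10, 23, 13) → max 24
(24, 24, 10, 23, 13, 9) → max 24
(24, 10, 23, 13, 9, 8) → max 24
(10, 23, 13, 9, 8, 3) → max 23
(23, 13, 9, 8, 3, 6) → max 23
(13, 9, 8, 3, 6, 18) → max 18
(9, 8, 3, 6, 18, 2) → max 18
(8, 3, 6, 18, 2, 16) → max 18
(3, 6, 18, 2, 16, 19) → max 19
Minimum of these is 16.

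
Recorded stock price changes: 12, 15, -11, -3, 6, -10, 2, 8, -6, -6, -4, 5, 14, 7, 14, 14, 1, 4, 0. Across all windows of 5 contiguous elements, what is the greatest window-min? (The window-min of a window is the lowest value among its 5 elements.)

12 15 -11 -3 6 → min -11
15 -11 -3 6 -10 → min -11
-11 -3 6 -10 2 → min -11
-3 6 -10 2 8 → min -10
6 -10 2 8 -6 → min -10
-10 2 8 -6 -6 → min -10
2 8 -6 -6 -4 → min -6
8 -6 -6 -4 5 → min -6
-6 -6 -4 5 14 → min -6
-6 -4 5 14 7 → min -6
-4 5 14 7 14 → min -4
5 14 7 14 14 → min 5
14 7 14 14 1 → min 1
7 14 14 1 4 → min 1
14 14 1 4 0 → min 0
Greatest of these is 5.

5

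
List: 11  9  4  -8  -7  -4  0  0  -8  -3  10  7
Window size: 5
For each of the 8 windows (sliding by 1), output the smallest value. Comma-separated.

(11, 9, 4, -8, -7) → min -8
(9, 4, -8, -7, -4) → min -8
(4, -8, -7, -4, 0) → min -8
(-8, -7, -4, 0, 0) → min -8
(-7, -4, 0, 0, -8) → min -8
(-4, 0, 0, -8, -3) → min -8
(0, 0, -8, -3, 10) → min -8
(0, -8, -3, 10, 7) → min -8

-8, -8, -8, -8, -8, -8, -8, -8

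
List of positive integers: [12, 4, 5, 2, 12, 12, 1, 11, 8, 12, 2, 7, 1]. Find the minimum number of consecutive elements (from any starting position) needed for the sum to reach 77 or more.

10

add 12: running sum 12 < 77
add 4: running sum 16 < 77
add 5: running sum 21 < 77
add 2: running sum 23 < 77
add 12: running sum 35 < 77
add 12: running sum 47 < 77
add 1: running sum 48 < 77
add 11: running sum 59 < 77
add 8: running sum 67 < 77
add 12: shortest ending here [12, 4, 5, 2, 12, 12, 1, 11, 8, 12] sum 79, len 10
add 2: shortest ending here [12, 4, 5, 2, 12, 12, 1, 11, 8, 12, 2] sum 81, len 11
add 7: shortest ending here [12, 4, 5, 2, 12, 12, 1, 11, 8, 12, 2, 7] sum 88, len 12
add 1: shortest ending here [4, 5, 2, 12, 12, 1, 11, 8, 12, 2, 7, 1] sum 77, len 12
Shortest qualifying length: 10.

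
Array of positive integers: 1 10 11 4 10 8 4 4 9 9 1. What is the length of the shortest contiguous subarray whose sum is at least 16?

Extend right; whenever the sum reaches 16, record the length and shrink from the left:
add 1: running sum 1 < 16
add 10: running sum 11 < 16
end 2: [10, 11] sum 21, len 2
end 3: [10, 11, 4] sum 25, len 3
end 4: [11, 4, 10] sum 25, len 3
end 5: [10, 8] sum 18, len 2
end 6: [10, 8, 4] sum 22, len 3
end 7: [8, 4, 4] sum 16, len 3
end 8: [4, 4, 9] sum 17, len 3
end 9: [9, 9] sum 18, len 2
end 10: [9, 9, 1] sum 19, len 3
Shortest qualifying length: 2.

2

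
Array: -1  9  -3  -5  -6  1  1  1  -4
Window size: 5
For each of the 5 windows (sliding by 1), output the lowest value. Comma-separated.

-6, -6, -6, -6, -6

(-1, 9, -3, -5, -6) → min -6
(9, -3, -5, -6, 1) → min -6
(-3, -5, -6, 1, 1) → min -6
(-5, -6, 1, 1, 1) → min -6
(-6, 1, 1, 1, -4) → min -6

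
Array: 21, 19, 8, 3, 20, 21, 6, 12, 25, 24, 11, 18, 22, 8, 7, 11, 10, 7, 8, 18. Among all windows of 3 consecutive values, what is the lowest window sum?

25

[21, 19, 8] → sum 48
[19, 8, 3] → sum 30
[8, 3, 20] → sum 31
[3, 20, 21] → sum 44
[20, 21, 6] → sum 47
[21, 6, 12] → sum 39
[6, 12, 25] → sum 43
[12, 25, 24] → sum 61
[25, 24, 11] → sum 60
[24, 11, 18] → sum 53
[11, 18, 22] → sum 51
[18, 22, 8] → sum 48
[22, 8, 7] → sum 37
[8, 7, 11] → sum 26
[7, 11, 10] → sum 28
[11, 10, 7] → sum 28
[10, 7, 8] → sum 25
[7, 8, 18] → sum 33
Lowest of these is 25.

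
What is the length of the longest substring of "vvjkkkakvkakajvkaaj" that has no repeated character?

4

add v: [v] len 1
add v (repeat v, move left end past it): [v] len 1
add j: [v, j] len 2
add k: [v, j, k] len 3
add k (repeat k, move left end past it): [k] len 1
add k (repeat k, move left end past it): [k] len 1
add a: [k, a] len 2
add k (repeat k, move left end past it): [a, k] len 2
add v: [a, k, v] len 3
add k (repeat k, move left end past it): [v, k] len 2
add a: [v, k, a] len 3
add k (repeat k, move left end past it): [a, k] len 2
add a (repeat a, move left end past it): [k, a] len 2
add j: [k, a, j] len 3
add v: [k, a, j, v] len 4
add k (repeat k, move left end past it): [a, j, v, k] len 4
add a (repeat a, move left end past it): [j, v, k, a] len 4
add a (repeat a, move left end past it): [a] len 1
add j: [a, j] len 2
Longest all-distinct length: 4.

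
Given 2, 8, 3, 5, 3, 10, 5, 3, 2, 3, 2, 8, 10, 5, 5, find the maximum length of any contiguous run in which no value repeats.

add 2: [2] len 1
add 8: [2, 8] len 2
add 3: [2, 8, 3] len 3
add 5: [2, 8, 3, 5] len 4
add 3 (repeat 3, move left end past it): [5, 3] len 2
add 10: [5, 3, 10] len 3
add 5 (repeat 5, move left end past it): [3, 10, 5] len 3
add 3 (repeat 3, move left end past it): [10, 5, 3] len 3
add 2: [10, 5, 3, 2] len 4
add 3 (repeat 3, move left end past it): [2, 3] len 2
add 2 (repeat 2, move left end past it): [3, 2] len 2
add 8: [3, 2, 8] len 3
add 10: [3, 2, 8, 10] len 4
add 5: [3, 2, 8, 10, 5] len 5
add 5 (repeat 5, move left end past it): [5] len 1
Longest all-distinct length: 5.

5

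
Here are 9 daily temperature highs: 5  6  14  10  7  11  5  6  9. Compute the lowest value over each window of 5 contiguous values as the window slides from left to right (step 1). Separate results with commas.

5 6 14 10 7 → min 5
6 14 10 7 11 → min 6
14 10 7 11 5 → min 5
10 7 11 5 6 → min 5
7 11 5 6 9 → min 5

5, 6, 5, 5, 5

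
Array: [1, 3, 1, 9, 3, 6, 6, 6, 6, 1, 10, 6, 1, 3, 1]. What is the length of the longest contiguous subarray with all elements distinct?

add 1: [1] len 1
add 3: [1, 3] len 2
add 1 (repeat 1, move left end past it): [3, 1] len 2
add 9: [3, 1, 9] len 3
add 3 (repeat 3, move left end past it): [1, 9, 3] len 3
add 6: [1, 9, 3, 6] len 4
add 6 (repeat 6, move left end past it): [6] len 1
add 6 (repeat 6, move left end past it): [6] len 1
add 6 (repeat 6, move left end past it): [6] len 1
add 1: [6, 1] len 2
add 10: [6, 1, 10] len 3
add 6 (repeat 6, move left end past it): [1, 10, 6] len 3
add 1 (repeat 1, move left end past it): [10, 6, 1] len 3
add 3: [10, 6, 1, 3] len 4
add 1 (repeat 1, move left end past it): [3, 1] len 2
Longest all-distinct length: 4.

4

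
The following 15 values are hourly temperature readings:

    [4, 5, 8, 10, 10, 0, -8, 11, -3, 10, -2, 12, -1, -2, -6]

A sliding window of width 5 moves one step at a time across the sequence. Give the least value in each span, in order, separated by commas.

4, 0, -8, -8, -8, -8, -8, -3, -3, -2, -6

Sliding a size-5 window across the 15 values:
[4, 5, 8, 10, 10] → min 4
[5, 8, 10, 10, 0] → min 0
[8, 10, 10, 0, -8] → min -8
[10, 10, 0, -8, 11] → min -8
[10, 0, -8, 11, -3] → min -8
[0, -8, 11, -3, 10] → min -8
[-8, 11, -3, 10, -2] → min -8
[11, -3, 10, -2, 12] → min -3
[-3, 10, -2, 12, -1] → min -3
[10, -2, 12, -1, -2] → min -2
[-2, 12, -1, -2, -6] → min -6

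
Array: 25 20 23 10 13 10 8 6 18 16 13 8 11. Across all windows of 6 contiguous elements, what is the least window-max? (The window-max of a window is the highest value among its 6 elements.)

18

Each size-6 window and its max:
(25, 20, 23, 10, 13, 10) → max 25
(20, 23, 10, 13, 10, 8) → max 23
(23, 10, 13, 10, 8, 6) → max 23
(10, 13, 10, 8, 6, 18) → max 18
(13, 10, 8, 6, 18, 16) → max 18
(10, 8, 6, 18, 16, 13) → max 18
(8, 6, 18, 16, 13, 8) → max 18
(6, 18, 16, 13, 8, 11) → max 18
Least of these is 18.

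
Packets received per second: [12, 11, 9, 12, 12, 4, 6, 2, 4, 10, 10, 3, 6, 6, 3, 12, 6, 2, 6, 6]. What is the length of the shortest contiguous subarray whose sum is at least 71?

9

add 12: running sum 12 < 71
add 11: running sum 23 < 71
add 9: running sum 32 < 71
add 12: running sum 44 < 71
add 12: running sum 56 < 71
add 4: running sum 60 < 71
add 6: running sum 66 < 71
add 2: running sum 68 < 71
add 4: shortest ending here [12, 11, 9, 12, 12, 4, 6, 2, 4] sum 72, len 9
add 10: shortest ending here [12, 11, 9, 12, 12, 4, 6, 2, 4, 10] sum 82, len 10
add 10: shortest ending here [11, 9, 12, 12, 4, 6, 2, 4, 10, 10] sum 80, len 10
add 3: shortest ending here [9, 12, 12, 4, 6, 2, 4, 10, 10, 3] sum 72, len 10
add 6: shortest ending here [9, 12, 12, 4, 6, 2, 4, 10, 10, 3, 6] sum 78, len 11
add 6: shortest ending here [12, 12, 4, 6, 2, 4, 10, 10, 3, 6, 6] sum 75, len 11
add 3: shortest ending here [12, 12, 4, 6, 2, 4, 10, 10, 3, 6, 6, 3] sum 78, len 12
add 12: shortest ending here [12, 4, 6, 2, 4, 10, 10, 3, 6, 6, 3, 12] sum 78, len 12
add 6: shortest ending here [4, 6, 2, 4, 10, 10, 3, 6, 6, 3, 12, 6] sum 72, len 12
add 2: shortest ending here [4, 6, 2, 4, 10, 10, 3, 6, 6, 3, 12, 6, 2] sum 74, len 13
add 6: shortest ending here [6, 2, 4, 10, 10, 3, 6, 6, 3, 12, 6, 2, 6] sum 76, len 13
add 6: shortest ending here [4, 10, 10, 3, 6, 6, 3, 12, 6, 2, 6, 6] sum 74, len 12
Shortest qualifying length: 9.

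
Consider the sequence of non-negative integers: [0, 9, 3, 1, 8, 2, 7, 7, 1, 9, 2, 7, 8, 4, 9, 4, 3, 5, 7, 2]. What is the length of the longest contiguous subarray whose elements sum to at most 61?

12

add 0: [0] sum 0, len 1
add 9: [0, 9] sum 9, len 2
add 3: [0, 9, 3] sum 12, len 3
add 1: [0, 9, 3, 1] sum 13, len 4
add 8: [0, 9, 3, 1, 8] sum 21, len 5
add 2: [0, 9, 3, 1, 8, 2] sum 23, len 6
add 7: [0, 9, 3, 1, 8, 2, 7] sum 30, len 7
add 7: [0, 9, 3, 1, 8, 2, 7, 7] sum 37, len 8
add 1: [0, 9, 3, 1, 8, 2, 7, 7, 1] sum 38, len 9
add 9: [0, 9, 3, 1, 8, 2, 7, 7, 1, 9] sum 47, len 10
add 2: [0, 9, 3, 1, 8, 2, 7, 7, 1, 9, 2] sum 49, len 11
add 7: [0, 9, 3, 1, 8, 2, 7, 7, 1, 9, 2, 7] sum 56, len 12
add 8: [3, 1, 8, 2, 7, 7, 1, 9, 2, 7, 8] sum 55, len 11
add 4: [3, 1, 8, 2, 7, 7, 1, 9, 2, 7, 8, 4] sum 59, len 12
add 9: [2, 7, 7, 1, 9, 2, 7, 8, 4, 9] sum 56, len 10
add 4: [2, 7, 7, 1, 9, 2, 7, 8, 4, 9, 4] sum 60, len 11
add 3: [7, 7, 1, 9, 2, 7, 8, 4, 9, 4, 3] sum 61, len 11
add 5: [7, 1, 9, 2, 7, 8, 4, 9, 4, 3, 5] sum 59, len 11
add 7: [1, 9, 2, 7, 8, 4, 9, 4, 3, 5, 7] sum 59, len 11
add 2: [1, 9, 2, 7, 8, 4, 9, 4, 3, 5, 7, 2] sum 61, len 12
Longest length seen: 12.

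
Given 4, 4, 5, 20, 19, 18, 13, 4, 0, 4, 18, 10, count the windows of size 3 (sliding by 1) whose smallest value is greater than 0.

(4, 4, 5) → min 4  > 0 ✓
(4, 5, 20) → min 4  > 0 ✓
(5, 20, 19) → min 5  > 0 ✓
(20, 19, 18) → min 18  > 0 ✓
(19, 18, 13) → min 13  > 0 ✓
(18, 13, 4) → min 4  > 0 ✓
(13, 4, 0) → min 0
(4, 0, 4) → min 0
(0, 4, 18) → min 0
(4, 18, 10) → min 4  > 0 ✓
7 windows satisfy the condition.

7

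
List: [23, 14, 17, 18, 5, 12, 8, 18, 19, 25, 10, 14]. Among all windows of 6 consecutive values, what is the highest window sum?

94

[23, 14, 17, 18, 5, 12] → sum 89
[14, 17, 18, 5, 12, 8] → sum 74
[17, 18, 5, 12, 8, 18] → sum 78
[18, 5, 12, 8, 18, 19] → sum 80
[5, 12, 8, 18, 19, 25] → sum 87
[12, 8, 18, 19, 25, 10] → sum 92
[8, 18, 19, 25, 10, 14] → sum 94
Highest of these is 94.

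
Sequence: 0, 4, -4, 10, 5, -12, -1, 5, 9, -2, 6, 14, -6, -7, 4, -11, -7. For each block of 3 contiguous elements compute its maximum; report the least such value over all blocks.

0 4 -4 → max 4
4 -4 10 → max 10
-4 10 5 → max 10
10 5 -12 → max 10
5 -12 -1 → max 5
-12 -1 5 → max 5
-1 5 9 → max 9
5 9 -2 → max 9
9 -2 6 → max 9
-2 6 14 → max 14
6 14 -6 → max 14
14 -6 -7 → max 14
-6 -7 4 → max 4
-7 4 -11 → max 4
4 -11 -7 → max 4
Least of these is 4.

4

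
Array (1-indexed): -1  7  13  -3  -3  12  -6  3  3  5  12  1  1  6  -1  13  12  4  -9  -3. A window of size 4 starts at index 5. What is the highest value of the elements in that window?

12

Elements at indices 5..8: -3, 12, -6, 3
max(-3, 12, -6, 3) = 12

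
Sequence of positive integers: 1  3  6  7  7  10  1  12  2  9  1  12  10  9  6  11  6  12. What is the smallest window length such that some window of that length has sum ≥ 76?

Extend right; whenever the sum reaches 76, record the length and shrink from the left:
add 1: running sum 1 < 76
add 3: running sum 4 < 76
add 6: running sum 10 < 76
add 7: running sum 17 < 76
add 7: running sum 24 < 76
add 10: running sum 34 < 76
add 1: running sum 35 < 76
add 12: running sum 47 < 76
add 2: running sum 49 < 76
add 9: running sum 58 < 76
add 1: running sum 59 < 76
add 12: running sum 71 < 76
end 12: [6, 7, 7, 10, 1, 12, 2, 9, 1, 12, 10] sum 77, len 11
end 13: [7, 7, 10, 1, 12, 2, 9, 1, 12, 10, 9] sum 80, len 11
end 14: [7, 10, 1, 12, 2, 9, 1, 12, 10, 9, 6] sum 79, len 11
end 15: [10, 1, 12, 2, 9, 1, 12, 10, 9, 6, 11] sum 83, len 11
end 16: [12, 2, 9, 1, 12, 10, 9, 6, 11, 6] sum 78, len 10
end 17: [9, 1, 12, 10, 9, 6, 11, 6, 12] sum 76, len 9
Shortest qualifying length: 9.

9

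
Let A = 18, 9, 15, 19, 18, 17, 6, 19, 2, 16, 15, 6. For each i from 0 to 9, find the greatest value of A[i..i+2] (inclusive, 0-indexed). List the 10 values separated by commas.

18, 19, 19, 19, 18, 19, 19, 19, 16, 16

(18, 9, 15) → max 18
(9, 15, 19) → max 19
(15, 19, 18) → max 19
(19, 18, 17) → max 19
(18, 17, 6) → max 18
(17, 6, 19) → max 19
(6, 19, 2) → max 19
(19, 2, 16) → max 19
(2, 16, 15) → max 16
(16, 15, 6) → max 16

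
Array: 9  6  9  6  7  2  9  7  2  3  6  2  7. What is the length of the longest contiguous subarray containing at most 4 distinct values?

9

[9] 1 distinct, len 1
[9, 6] 2 distinct, len 2
[9, 6, 9] 2 distinct, len 3
[9, 6, 9, 6] 2 distinct, len 4
[9, 6, 9, 6, 7] 3 distinct, len 5
[9, 6, 9, 6, 7, 2] 4 distinct, len 6
[9, 6, 9, 6, 7, 2, 9] 4 distinct, len 7
[9, 6, 9, 6, 7, 2, 9, 7] 4 distinct, len 8
[9, 6, 9, 6, 7, 2, 9, 7, 2] 4 distinct, len 9
[7, 2, 9, 7, 2, 3] 4 distinct, len 6
[7, 2, 3, 6] 4 distinct, len 4
[7, 2, 3, 6, 2] 4 distinct, len 5
[7, 2, 3, 6, 2, 7] 4 distinct, len 6
Longest length with ≤4 distinct: 9.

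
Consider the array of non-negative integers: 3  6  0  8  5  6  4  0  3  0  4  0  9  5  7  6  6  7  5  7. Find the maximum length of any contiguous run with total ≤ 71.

[3] sum 3 len 1
[3, 6] sum 9 len 2
[3, 6, 0] sum 9 len 3
[3, 6, 0, 8] sum 17 len 4
[3, 6, 0, 8, 5] sum 22 len 5
[3, 6, 0, 8, 5, 6] sum 28 len 6
[3, 6, 0, 8, 5, 6, 4] sum 32 len 7
[3, 6, 0, 8, 5, 6, 4, 0] sum 32 len 8
[3, 6, 0, 8, 5, 6, 4, 0, 3] sum 35 len 9
[3, 6, 0, 8, 5, 6, 4, 0, 3, 0] sum 35 len 10
[3, 6, 0, 8, 5, 6, 4, 0, 3, 0, 4] sum 39 len 11
[3, 6, 0, 8, 5, 6, 4, 0, 3, 0, 4, 0] sum 39 len 12
[3, 6, 0, 8, 5, 6, 4, 0, 3, 0, 4, 0, 9] sum 48 len 13
[3, 6, 0, 8, 5, 6, 4, 0, 3, 0, 4, 0, 9, 5] sum 53 len 14
[3, 6, 0, 8, 5, 6, 4, 0, 3, 0, 4, 0, 9, 5, 7] sum 60 len 15
[3, 6, 0, 8, 5, 6, 4, 0, 3, 0, 4, 0, 9, 5, 7, 6] sum 66 len 16
[6, 0, 8, 5, 6, 4, 0, 3, 0, 4, 0, 9, 5, 7, 6, 6] sum 69 len 16
[0, 8, 5, 6, 4, 0, 3, 0, 4, 0, 9, 5, 7, 6, 6, 7] sum 70 len 16
[5, 6, 4, 0, 3, 0, 4, 0, 9, 5, 7, 6, 6, 7, 5] sum 67 len 15
[6, 4, 0, 3, 0, 4, 0, 9, 5, 7, 6, 6, 7, 5, 7] sum 69 len 15
Longest length seen: 16.

16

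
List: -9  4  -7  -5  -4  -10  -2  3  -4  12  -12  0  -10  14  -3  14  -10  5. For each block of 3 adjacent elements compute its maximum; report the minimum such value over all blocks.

-4

-9 4 -7 → max 4
4 -7 -5 → max 4
-7 -5 -4 → max -4
-5 -4 -10 → max -4
-4 -10 -2 → max -2
-10 -2 3 → max 3
-2 3 -4 → max 3
3 -4 12 → max 12
-4 12 -12 → max 12
12 -12 0 → max 12
-12 0 -10 → max 0
0 -10 14 → max 14
-10 14 -3 → max 14
14 -3 14 → max 14
-3 14 -10 → max 14
14 -10 5 → max 14
Minimum of these is -4.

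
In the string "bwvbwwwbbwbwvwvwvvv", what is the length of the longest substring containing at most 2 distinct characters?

Extend right; when distinct count exceeds 2, shrink from the left:
add b: window [b] (1 distinct), len 1
add w: window [b, w] (2 distinct), len 2
add v: window [w, v] (2 distinct), len 2
add b: window [v, b] (2 distinct), len 2
add w: window [b, w] (2 distinct), len 2
add w: window [b, w, w] (2 distinct), len 3
add w: window [b, w, w, w] (2 distinct), len 4
add b: window [b, w, w, w, b] (2 distinct), len 5
add b: window [b, w, w, w, b, b] (2 distinct), len 6
add w: window [b, w, w, w, b, b, w] (2 distinct), len 7
add b: window [b, w, w, w, b, b, w, b] (2 distinct), len 8
add w: window [b, w, w, w, b, b, w, b, w] (2 distinct), len 9
add v: window [w, v] (2 distinct), len 2
add w: window [w, v, w] (2 distinct), len 3
add v: window [w, v, w, v] (2 distinct), len 4
add w: window [w, v, w, v, w] (2 distinct), len 5
add v: window [w, v, w, v, w, v] (2 distinct), len 6
add v: window [w, v, w, v, w, v, v] (2 distinct), len 7
add v: window [w, v, w, v, w, v, v, v] (2 distinct), len 8
Longest length with ≤2 distinct: 9.

9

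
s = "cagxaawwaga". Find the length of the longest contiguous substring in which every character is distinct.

add c: [c] len 1
add a: [c, a] len 2
add g: [c, a, g] len 3
add x: [c, a, g, x] len 4
add a (repeat a, move left end past it): [g, x, a] len 3
add a (repeat a, move left end past it): [a] len 1
add w: [a, w] len 2
add w (repeat w, move left end past it): [w] len 1
add a: [w, a] len 2
add g: [w, a, g] len 3
add a (repeat a, move left end past it): [g, a] len 2
Longest all-distinct length: 4.

4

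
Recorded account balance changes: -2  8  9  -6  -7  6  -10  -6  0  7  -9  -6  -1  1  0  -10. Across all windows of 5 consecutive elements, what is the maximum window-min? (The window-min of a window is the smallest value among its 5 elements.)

-7

Each size-5 window and its min:
[-2, 8, 9, -6, -7] → min -7
[8, 9, -6, -7, 6] → min -7
[9, -6, -7, 6, -10] → min -10
[-6, -7, 6, -10, -6] → min -10
[-7, 6, -10, -6, 0] → min -10
[6, -10, -6, 0, 7] → min -10
[-10, -6, 0, 7, -9] → min -10
[-6, 0, 7, -9, -6] → min -9
[0, 7, -9, -6, -1] → min -9
[7, -9, -6, -1, 1] → min -9
[-9, -6, -1, 1, 0] → min -9
[-6, -1, 1, 0, -10] → min -10
Maximum of these is -7.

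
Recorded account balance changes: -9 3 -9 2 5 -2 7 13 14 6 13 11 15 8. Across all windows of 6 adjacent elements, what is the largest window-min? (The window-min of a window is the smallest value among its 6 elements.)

Window mins for each of the 9 positions:
[-9, 3, -9, 2, 5, -2] → min -9
[3, -9, 2, 5, -2, 7] → min -9
[-9, 2, 5, -2, 7, 13] → min -9
[2, 5, -2, 7, 13, 14] → min -2
[5, -2, 7, 13, 14, 6] → min -2
[-2, 7, 13, 14, 6, 13] → min -2
[7, 13, 14, 6, 13, 11] → min 6
[13, 14, 6, 13, 11, 15] → min 6
[14, 6, 13, 11, 15, 8] → min 6
Largest of these is 6.

6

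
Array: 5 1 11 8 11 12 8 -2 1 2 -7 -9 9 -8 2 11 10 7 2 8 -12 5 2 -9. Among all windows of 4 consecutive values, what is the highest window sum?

5 1 11 8 → sum 25
1 11 8 11 → sum 31
11 8 11 12 → sum 42
8 11 12 8 → sum 39
11 12 8 -2 → sum 29
12 8 -2 1 → sum 19
8 -2 1 2 → sum 9
-2 1 2 -7 → sum -6
1 2 -7 -9 → sum -13
2 -7 -9 9 → sum -5
-7 -9 9 -8 → sum -15
-9 9 -8 2 → sum -6
9 -8 2 11 → sum 14
-8 2 11 10 → sum 15
2 11 10 7 → sum 30
11 10 7 2 → sum 30
10 7 2 8 → sum 27
7 2 8 -12 → sum 5
2 8 -12 5 → sum 3
8 -12 5 2 → sum 3
-12 5 2 -9 → sum -14
Highest of these is 42.

42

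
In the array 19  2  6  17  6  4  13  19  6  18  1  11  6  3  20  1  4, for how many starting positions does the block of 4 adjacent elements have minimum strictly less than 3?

8

[19, 2, 6, 17] → min 2  < 3 ✓
[2, 6, 17, 6] → min 2  < 3 ✓
[6, 17, 6, 4] → min 4
[17, 6, 4, 13] → min 4
[6, 4, 13, 19] → min 4
[4, 13, 19, 6] → min 4
[13, 19, 6, 18] → min 6
[19, 6, 18, 1] → min 1  < 3 ✓
[6, 18, 1, 11] → min 1  < 3 ✓
[18, 1, 11, 6] → min 1  < 3 ✓
[1, 11, 6, 3] → min 1  < 3 ✓
[11, 6, 3, 20] → min 3
[6, 3, 20, 1] → min 1  < 3 ✓
[3, 20, 1, 4] → min 1  < 3 ✓
8 windows satisfy the condition.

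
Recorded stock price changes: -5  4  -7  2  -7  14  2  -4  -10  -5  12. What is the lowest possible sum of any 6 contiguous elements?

-5 4 -7 2 -7 14 → sum 1
4 -7 2 -7 14 2 → sum 8
-7 2 -7 14 2 -4 → sum 0
2 -7 14 2 -4 -10 → sum -3
-7 14 2 -4 -10 -5 → sum -10
14 2 -4 -10 -5 12 → sum 9
Lowest of these is -10.

-10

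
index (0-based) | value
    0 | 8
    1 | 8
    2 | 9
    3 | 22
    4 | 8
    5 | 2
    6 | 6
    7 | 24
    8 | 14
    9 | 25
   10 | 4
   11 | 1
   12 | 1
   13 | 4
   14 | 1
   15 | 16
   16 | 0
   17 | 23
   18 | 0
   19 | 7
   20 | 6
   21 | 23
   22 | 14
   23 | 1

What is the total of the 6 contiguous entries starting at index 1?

Elements at indices 1..6: 8, 9, 22, 8, 2, 6
sum(8, 9, 22, 8, 2, 6) = 55

55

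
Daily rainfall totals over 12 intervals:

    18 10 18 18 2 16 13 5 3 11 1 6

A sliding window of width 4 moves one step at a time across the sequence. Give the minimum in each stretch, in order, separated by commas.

10, 2, 2, 2, 2, 3, 3, 1, 1

Sliding a size-4 window across the 12 values:
(18, 10, 18, 18) → min 10
(10, 18, 18, 2) → min 2
(18, 18, 2, 16) → min 2
(18, 2, 16, 13) → min 2
(2, 16, 13, 5) → min 2
(16, 13, 5, 3) → min 3
(13, 5, 3, 11) → min 3
(5, 3, 11, 1) → min 1
(3, 11, 1, 6) → min 1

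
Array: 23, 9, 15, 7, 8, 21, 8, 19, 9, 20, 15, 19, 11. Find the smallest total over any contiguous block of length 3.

30

Window sums for each of the 11 positions:
(23, 9, 15) → sum 47
(9, 15, 7) → sum 31
(15, 7, 8) → sum 30
(7, 8, 21) → sum 36
(8, 21, 8) → sum 37
(21, 8, 19) → sum 48
(8, 19, 9) → sum 36
(19, 9, 20) → sum 48
(9, 20, 15) → sum 44
(20, 15, 19) → sum 54
(15, 19, 11) → sum 45
Smallest of these is 30.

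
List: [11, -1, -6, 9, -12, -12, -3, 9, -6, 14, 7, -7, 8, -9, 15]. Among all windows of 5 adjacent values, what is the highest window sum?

(11, -1, -6, 9, -12) → sum 1
(-1, -6, 9, -12, -12) → sum -22
(-6, 9, -12, -12, -3) → sum -24
(9, -12, -12, -3, 9) → sum -9
(-12, -12, -3, 9, -6) → sum -24
(-12, -3, 9, -6, 14) → sum 2
(-3, 9, -6, 14, 7) → sum 21
(9, -6, 14, 7, -7) → sum 17
(-6, 14, 7, -7, 8) → sum 16
(14, 7, -7, 8, -9) → sum 13
(7, -7, 8, -9, 15) → sum 14
Highest of these is 21.

21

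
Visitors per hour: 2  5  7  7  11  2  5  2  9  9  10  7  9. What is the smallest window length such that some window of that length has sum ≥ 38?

add 2: running sum 2 < 38
add 5: running sum 7 < 38
add 7: running sum 14 < 38
add 7: running sum 21 < 38
add 11: running sum 32 < 38
add 2: running sum 34 < 38
add 5: shortest ending here [2, 5, 7, 7, 11, 2, 5] sum 39, len 7
add 2: shortest ending here [5, 7, 7, 11, 2, 5, 2] sum 39, len 7
add 9: shortest ending here [7, 7, 11, 2, 5, 2, 9] sum 43, len 7
add 9: shortest ending here [11, 2, 5, 2, 9, 9] sum 38, len 6
add 10: shortest ending here [11, 2, 5, 2, 9, 9, 10] sum 48, len 7
add 7: shortest ending here [5, 2, 9, 9, 10, 7] sum 42, len 6
add 9: shortest ending here [9, 9, 10, 7, 9] sum 44, len 5
Shortest qualifying length: 5.

5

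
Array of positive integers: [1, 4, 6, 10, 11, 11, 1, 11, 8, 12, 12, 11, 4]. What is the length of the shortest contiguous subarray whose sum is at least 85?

9

Extend right; whenever the sum reaches 85, record the length and shrink from the left:
add 1: running sum 1 < 85
add 4: running sum 5 < 85
add 6: running sum 11 < 85
add 10: running sum 21 < 85
add 11: running sum 32 < 85
add 11: running sum 43 < 85
add 1: running sum 44 < 85
add 11: running sum 55 < 85
add 8: running sum 63 < 85
add 12: running sum 75 < 85
end 10: [4, 6, 10, 11, 11, 1, 11, 8, 12, 12] sum 86, len 10
end 11: [10, 11, 11, 1, 11, 8, 12, 12, 11] sum 87, len 9
end 12: [10, 11, 11, 1, 11, 8, 12, 12, 11, 4] sum 91, len 10
Shortest qualifying length: 9.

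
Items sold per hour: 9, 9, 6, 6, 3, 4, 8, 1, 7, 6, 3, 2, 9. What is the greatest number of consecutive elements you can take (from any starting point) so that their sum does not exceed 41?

Extend to the right; shrink from the left whenever the sum exceeds 41:
→ 9: sum 9, len 1
→ 9: sum 18, len 2
→ 6: sum 24, len 3
→ 6: sum 30, len 4
→ 3: sum 33, len 5
→ 4: sum 37, len 6
→ 8 (dropped 9): sum 36, len 6
→ 1: sum 37, len 7
→ 7 (dropped 9): sum 35, len 7
→ 6: sum 41, len 8
→ 3 (dropped 6): sum 38, len 8
→ 2: sum 40, len 9
→ 9 (dropped 6, 3): sum 40, len 8
Longest length seen: 9.

9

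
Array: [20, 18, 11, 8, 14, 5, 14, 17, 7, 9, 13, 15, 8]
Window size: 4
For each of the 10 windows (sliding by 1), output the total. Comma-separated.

(20, 18, 11, 8) → sum 57
(18, 11, 8, 14) → sum 51
(11, 8, 14, 5) → sum 38
(8, 14, 5, 14) → sum 41
(14, 5, 14, 17) → sum 50
(5, 14, 17, 7) → sum 43
(14, 17, 7, 9) → sum 47
(17, 7, 9, 13) → sum 46
(7, 9, 13, 15) → sum 44
(9, 13, 15, 8) → sum 45

57, 51, 38, 41, 50, 43, 47, 46, 44, 45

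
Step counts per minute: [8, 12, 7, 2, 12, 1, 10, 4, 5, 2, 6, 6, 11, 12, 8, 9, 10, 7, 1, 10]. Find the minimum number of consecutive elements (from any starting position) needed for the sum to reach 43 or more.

add 8: running sum 8 < 43
add 12: running sum 20 < 43
add 7: running sum 27 < 43
add 2: running sum 29 < 43
add 12: running sum 41 < 43
add 1: running sum 42 < 43
add 10: shortest ending here [12, 7, 2, 12, 1, 10] sum 44, len 6
add 4: shortest ending here [12, 7, 2, 12, 1, 10, 4] sum 48, len 7
add 5: shortest ending here [12, 7, 2, 12, 1, 10, 4, 5] sum 53, len 8
add 2: shortest ending here [7, 2, 12, 1, 10, 4, 5, 2] sum 43, len 8
add 6: shortest ending here [7, 2, 12, 1, 10, 4, 5, 2, 6] sum 49, len 9
add 6: shortest ending here [12, 1, 10, 4, 5, 2, 6, 6] sum 46, len 8
add 11: shortest ending here [10, 4, 5, 2, 6, 6, 11] sum 44, len 7
add 12: shortest ending here [4, 5, 2, 6, 6, 11, 12] sum 46, len 7
add 8: shortest ending here [6, 6, 11, 12, 8] sum 43, len 5
add 9: shortest ending here [6, 11, 12, 8, 9] sum 46, len 5
add 10: shortest ending here [11, 12, 8, 9, 10] sum 50, len 5
add 7: shortest ending here [12, 8, 9, 10, 7] sum 46, len 5
add 1: shortest ending here [12, 8, 9, 10, 7, 1] sum 47, len 6
add 10: shortest ending here [8, 9, 10, 7, 1, 10] sum 45, len 6
Shortest qualifying length: 5.

5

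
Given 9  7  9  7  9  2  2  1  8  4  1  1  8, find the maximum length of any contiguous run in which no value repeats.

add 9: [9] len 1
add 7: [9, 7] len 2
add 9 (repeat 9, move left end past it): [7, 9] len 2
add 7 (repeat 7, move left end past it): [9, 7] len 2
add 9 (repeat 9, move left end past it): [7, 9] len 2
add 2: [7, 9, 2] len 3
add 2 (repeat 2, move left end past it): [2] len 1
add 1: [2, 1] len 2
add 8: [2, 1, 8] len 3
add 4: [2, 1, 8, 4] len 4
add 1 (repeat 1, move left end past it): [8, 4, 1] len 3
add 1 (repeat 1, move left end past it): [1] len 1
add 8: [1, 8] len 2
Longest all-distinct length: 4.

4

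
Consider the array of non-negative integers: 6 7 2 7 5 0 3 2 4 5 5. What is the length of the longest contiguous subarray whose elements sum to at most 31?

8

→ 6: sum 6, len 1
→ 7: sum 13, len 2
→ 2: sum 15, len 3
→ 7: sum 22, len 4
→ 5: sum 27, len 5
→ 0: sum 27, len 6
→ 3: sum 30, len 7
→ 2 (dropped 6): sum 26, len 7
→ 4: sum 30, len 8
→ 5 (dropped 7): sum 28, len 8
→ 5 (dropped 2): sum 31, len 8
Longest length seen: 8.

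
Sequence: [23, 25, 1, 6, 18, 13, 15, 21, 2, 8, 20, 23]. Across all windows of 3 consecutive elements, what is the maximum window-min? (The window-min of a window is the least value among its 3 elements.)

[23, 25, 1] → min 1
[25, 1, 6] → min 1
[1, 6, 18] → min 1
[6, 18, 13] → min 6
[18, 13, 15] → min 13
[13, 15, 21] → min 13
[15, 21, 2] → min 2
[21, 2, 8] → min 2
[2, 8, 20] → min 2
[8, 20, 23] → min 8
Maximum of these is 13.

13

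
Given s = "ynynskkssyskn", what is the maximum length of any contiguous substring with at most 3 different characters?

8

[y] 1 distinct, len 1
[y, n] 2 distinct, len 2
[y, n, y] 2 distinct, len 3
[y, n, y, n] 2 distinct, len 4
[y, n, y, n, s] 3 distinct, len 5
[n, s, k] 3 distinct, len 3
[n, s, k, k] 3 distinct, len 4
[n, s, k, k, s] 3 distinct, len 5
[n, s, k, k, s, s] 3 distinct, len 6
[s, k, k, s, s, y] 3 distinct, len 6
[s, k, k, s, s, y, s] 3 distinct, len 7
[s, k, k, s, s, y, s, k] 3 distinct, len 8
[s, k, n] 3 distinct, len 3
Longest length with ≤3 distinct: 8.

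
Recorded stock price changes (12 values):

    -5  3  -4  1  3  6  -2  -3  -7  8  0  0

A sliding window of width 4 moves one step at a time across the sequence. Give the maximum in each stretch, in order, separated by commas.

(-5, 3, -4, 1) → max 3
(3, -4, 1, 3) → max 3
(-4, 1, 3, 6) → max 6
(1, 3, 6, -2) → max 6
(3, 6, -2, -3) → max 6
(6, -2, -3, -7) → max 6
(-2, -3, -7, 8) → max 8
(-3, -7, 8, 0) → max 8
(-7, 8, 0, 0) → max 8

3, 3, 6, 6, 6, 6, 8, 8, 8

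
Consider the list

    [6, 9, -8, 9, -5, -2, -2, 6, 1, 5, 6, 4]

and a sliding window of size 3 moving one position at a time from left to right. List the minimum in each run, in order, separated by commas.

[6, 9, -8] → min -8
[9, -8, 9] → min -8
[-8, 9, -5] → min -8
[9, -5, -2] → min -5
[-5, -2, -2] → min -5
[-2, -2, 6] → min -2
[-2, 6, 1] → min -2
[6, 1, 5] → min 1
[1, 5, 6] → min 1
[5, 6, 4] → min 4

-8, -8, -8, -5, -5, -2, -2, 1, 1, 4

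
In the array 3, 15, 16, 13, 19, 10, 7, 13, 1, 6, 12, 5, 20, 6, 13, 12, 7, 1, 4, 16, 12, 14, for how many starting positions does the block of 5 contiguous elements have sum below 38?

(3, 15, 16, 13, 19) → sum 66
(15, 16, 13, 19, 10) → sum 73
(16, 13, 19, 10, 7) → sum 65
(13, 19, 10, 7, 13) → sum 62
(19, 10, 7, 13, 1) → sum 50
(10, 7, 13, 1, 6) → sum 37  < 38 ✓
(7, 13, 1, 6, 12) → sum 39
(13, 1, 6, 12, 5) → sum 37  < 38 ✓
(1, 6, 12, 5, 20) → sum 44
(6, 12, 5, 20, 6) → sum 49
(12, 5, 20, 6, 13) → sum 56
(5, 20, 6, 13, 12) → sum 56
(20, 6, 13, 12, 7) → sum 58
(6, 13, 12, 7, 1) → sum 39
(13, 12, 7, 1, 4) → sum 37  < 38 ✓
(12, 7, 1, 4, 16) → sum 40
(7, 1, 4, 16, 12) → sum 40
(1, 4, 16, 12, 14) → sum 47
3 windows satisfy the condition.

3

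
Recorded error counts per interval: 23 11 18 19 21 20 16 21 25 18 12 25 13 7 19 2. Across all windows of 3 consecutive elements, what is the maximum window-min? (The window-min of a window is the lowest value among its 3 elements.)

[23, 11, 18] → min 11
[11, 18, 19] → min 11
[18, 19, 21] → min 18
[19, 21, 20] → min 19
[21, 20, 16] → min 16
[20, 16, 21] → min 16
[16, 21, 25] → min 16
[21, 25, 18] → min 18
[25, 18, 12] → min 12
[18, 12, 25] → min 12
[12, 25, 13] → min 12
[25, 13, 7] → min 7
[13, 7, 19] → min 7
[7, 19, 2] → min 2
Maximum of these is 19.

19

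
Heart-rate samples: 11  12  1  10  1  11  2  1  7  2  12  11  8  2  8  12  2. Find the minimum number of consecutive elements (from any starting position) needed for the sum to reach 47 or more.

6

add 11: running sum 11 < 47
add 12: running sum 23 < 47
add 1: running sum 24 < 47
add 10: running sum 34 < 47
add 1: running sum 35 < 47
add 11: running sum 46 < 47
add 2: shortest ending here [11, 12, 1, 10, 1, 11, 2] sum 48, len 7
add 1: shortest ending here [11, 12, 1, 10, 1, 11, 2, 1] sum 49, len 8
add 7: shortest ending here [11, 12, 1, 10, 1, 11, 2, 1, 7] sum 56, len 9
add 2: shortest ending here [12, 1, 10, 1, 11, 2, 1, 7, 2] sum 47, len 9
add 12: shortest ending here [1, 10, 1, 11, 2, 1, 7, 2, 12] sum 47, len 9
add 11: shortest ending here [1, 11, 2, 1, 7, 2, 12, 11] sum 47, len 8
add 8: shortest ending here [11, 2, 1, 7, 2, 12, 11, 8] sum 54, len 8
add 2: shortest ending here [11, 2, 1, 7, 2, 12, 11, 8, 2] sum 56, len 9
add 8: shortest ending here [7, 2, 12, 11, 8, 2, 8] sum 50, len 7
add 12: shortest ending here [12, 11, 8, 2, 8, 12] sum 53, len 6
add 2: shortest ending here [12, 11, 8, 2, 8, 12, 2] sum 55, len 7
Shortest qualifying length: 6.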